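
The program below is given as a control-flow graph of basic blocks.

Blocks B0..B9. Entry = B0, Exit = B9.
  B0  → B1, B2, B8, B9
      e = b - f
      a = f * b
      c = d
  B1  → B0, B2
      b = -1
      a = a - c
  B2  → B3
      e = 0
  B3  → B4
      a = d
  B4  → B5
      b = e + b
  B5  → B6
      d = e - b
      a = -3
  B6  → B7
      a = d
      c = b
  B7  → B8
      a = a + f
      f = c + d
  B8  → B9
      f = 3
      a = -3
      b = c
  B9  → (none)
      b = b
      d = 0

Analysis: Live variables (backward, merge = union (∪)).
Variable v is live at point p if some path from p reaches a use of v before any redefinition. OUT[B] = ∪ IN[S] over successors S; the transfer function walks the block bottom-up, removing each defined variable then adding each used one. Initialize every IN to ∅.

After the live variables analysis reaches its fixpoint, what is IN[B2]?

Converged values:
  B0: | IN={b, d, f} | OUT={a, b, c, d, f}
  B1: | IN={a, c, d, f} | OUT={b, d, f}
  B2: | IN={b, d, f} | OUT={b, d, e, f}
  B3: | IN={b, d, e, f} | OUT={b, e, f}
  B4: | IN={b, e, f} | OUT={b, e, f}
  B5: | IN={b, e, f} | OUT={b, d, f}
  B6: | IN={b, d, f} | OUT={a, c, d, f}
  B7: | IN={a, c, d, f} | OUT={c}
  B8: | IN={c} | OUT={b}
  B9: | IN={b} | OUT={}

Merge at B2: OUT[B2] = IN[B3] = {b, d, e, f}
Applying B2's transfer function to that OUT value gives IN[B2] (row B2 above).

Answer: {b, d, f}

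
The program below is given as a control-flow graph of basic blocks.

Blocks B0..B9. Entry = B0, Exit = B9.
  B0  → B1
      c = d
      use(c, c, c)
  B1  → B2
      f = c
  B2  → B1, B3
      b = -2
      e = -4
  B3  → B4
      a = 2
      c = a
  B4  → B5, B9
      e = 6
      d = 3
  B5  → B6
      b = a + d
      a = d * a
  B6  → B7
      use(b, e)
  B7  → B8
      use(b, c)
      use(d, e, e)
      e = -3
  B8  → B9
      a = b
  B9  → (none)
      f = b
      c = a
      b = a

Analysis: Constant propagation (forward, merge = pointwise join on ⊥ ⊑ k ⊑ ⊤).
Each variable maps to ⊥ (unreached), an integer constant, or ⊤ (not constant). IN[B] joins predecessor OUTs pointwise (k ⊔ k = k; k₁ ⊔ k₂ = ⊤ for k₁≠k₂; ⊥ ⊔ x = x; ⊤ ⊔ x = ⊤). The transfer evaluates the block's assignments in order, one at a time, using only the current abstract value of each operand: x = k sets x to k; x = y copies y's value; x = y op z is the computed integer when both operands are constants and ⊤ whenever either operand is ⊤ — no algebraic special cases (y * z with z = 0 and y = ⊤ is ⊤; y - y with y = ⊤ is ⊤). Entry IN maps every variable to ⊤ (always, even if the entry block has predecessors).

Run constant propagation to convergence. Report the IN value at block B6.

Converged values:
  B0:  IN=(all ⊤)  OUT=(all ⊤)
  B1:  IN=(all ⊤)  OUT=(all ⊤)
  B2:  IN=(all ⊤)  OUT={b:-2, e:-4; rest ⊤}
  B3:  IN={b:-2, e:-4; rest ⊤}  OUT={a:2, b:-2, c:2, e:-4; rest ⊤}
  B4:  IN={a:2, b:-2, c:2, e:-4; rest ⊤}  OUT={a:2, b:-2, c:2, d:3, e:6; rest ⊤}
  B5:  IN={a:2, b:-2, c:2, d:3, e:6; rest ⊤}  OUT={a:6, b:5, c:2, d:3, e:6; rest ⊤}
  B6:  IN={a:6, b:5, c:2, d:3, e:6; rest ⊤}  OUT={a:6, b:5, c:2, d:3, e:6; rest ⊤}
  B7:  IN={a:6, b:5, c:2, d:3, e:6; rest ⊤}  OUT={a:6, b:5, c:2, d:3, e:-3; rest ⊤}
  B8:  IN={a:6, b:5, c:2, d:3, e:-3; rest ⊤}  OUT={a:5, b:5, c:2, d:3, e:-3; rest ⊤}
  B9:  IN={c:2, d:3; rest ⊤}  OUT={d:3; rest ⊤}

Merge at B6: IN[B6] = OUT[B5] = {a: 6, b: 5, c: 2, d: 3, e: 6, f: ⊤}

Answer: {a: 6, b: 5, c: 2, d: 3, e: 6, f: ⊤}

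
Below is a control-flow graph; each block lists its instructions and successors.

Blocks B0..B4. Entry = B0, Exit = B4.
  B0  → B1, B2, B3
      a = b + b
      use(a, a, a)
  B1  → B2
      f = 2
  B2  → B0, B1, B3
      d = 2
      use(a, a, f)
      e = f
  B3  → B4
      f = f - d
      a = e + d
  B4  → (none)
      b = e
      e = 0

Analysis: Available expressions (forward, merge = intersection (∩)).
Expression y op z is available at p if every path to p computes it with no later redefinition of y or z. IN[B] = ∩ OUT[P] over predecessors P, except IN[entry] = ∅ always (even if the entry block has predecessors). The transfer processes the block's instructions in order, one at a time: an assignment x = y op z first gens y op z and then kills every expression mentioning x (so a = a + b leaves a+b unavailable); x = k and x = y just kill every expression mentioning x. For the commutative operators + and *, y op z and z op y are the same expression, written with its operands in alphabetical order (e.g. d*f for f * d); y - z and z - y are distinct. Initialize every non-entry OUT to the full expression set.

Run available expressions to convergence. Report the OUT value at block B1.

Answer: {b+b}

Derivation:
Converged values:
  B0: | IN={} | OUT={b+b}
  B1: | IN={b+b} | OUT={b+b}
  B2: | IN={b+b} | OUT={b+b}
  B3: | IN={b+b} | OUT={b+b, d+e}
  B4: | IN={b+b, d+e} | OUT={}

Merge at B1: IN[B1] = OUT[B0] ∩ OUT[B2] = {b+b}
Applying B1's transfer function to that IN value gives OUT[B1] (row B1 above).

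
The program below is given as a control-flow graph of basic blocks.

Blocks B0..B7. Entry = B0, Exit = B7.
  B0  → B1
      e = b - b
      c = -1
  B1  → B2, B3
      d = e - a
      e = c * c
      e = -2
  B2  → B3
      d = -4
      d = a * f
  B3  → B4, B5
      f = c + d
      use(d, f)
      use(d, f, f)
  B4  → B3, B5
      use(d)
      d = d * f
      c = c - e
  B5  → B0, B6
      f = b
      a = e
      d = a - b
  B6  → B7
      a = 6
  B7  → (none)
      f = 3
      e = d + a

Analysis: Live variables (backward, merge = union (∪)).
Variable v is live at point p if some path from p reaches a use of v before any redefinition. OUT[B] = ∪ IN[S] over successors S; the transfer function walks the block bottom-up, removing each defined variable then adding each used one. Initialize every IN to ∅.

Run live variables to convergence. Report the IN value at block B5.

Answer: {b, e}

Working:
Converged values:
  B0: | IN={a, b, f} | OUT={a, b, c, e, f}
  B1: | IN={a, b, c, e, f} | OUT={a, b, c, d, e, f}
  B2: | IN={a, b, c, e, f} | OUT={b, c, d, e}
  B3: | IN={b, c, d, e} | OUT={b, c, d, e, f}
  B4: | IN={b, c, d, e, f} | OUT={b, c, d, e}
  B5: | IN={b, e} | OUT={a, b, d, f}
  B6: | IN={d} | OUT={a, d}
  B7: | IN={a, d} | OUT={}

Merge at B5: OUT[B5] = IN[B0] ⊔ IN[B6] = {a, b, d, f}
Applying B5's transfer function to that OUT value gives IN[B5] (row B5 above).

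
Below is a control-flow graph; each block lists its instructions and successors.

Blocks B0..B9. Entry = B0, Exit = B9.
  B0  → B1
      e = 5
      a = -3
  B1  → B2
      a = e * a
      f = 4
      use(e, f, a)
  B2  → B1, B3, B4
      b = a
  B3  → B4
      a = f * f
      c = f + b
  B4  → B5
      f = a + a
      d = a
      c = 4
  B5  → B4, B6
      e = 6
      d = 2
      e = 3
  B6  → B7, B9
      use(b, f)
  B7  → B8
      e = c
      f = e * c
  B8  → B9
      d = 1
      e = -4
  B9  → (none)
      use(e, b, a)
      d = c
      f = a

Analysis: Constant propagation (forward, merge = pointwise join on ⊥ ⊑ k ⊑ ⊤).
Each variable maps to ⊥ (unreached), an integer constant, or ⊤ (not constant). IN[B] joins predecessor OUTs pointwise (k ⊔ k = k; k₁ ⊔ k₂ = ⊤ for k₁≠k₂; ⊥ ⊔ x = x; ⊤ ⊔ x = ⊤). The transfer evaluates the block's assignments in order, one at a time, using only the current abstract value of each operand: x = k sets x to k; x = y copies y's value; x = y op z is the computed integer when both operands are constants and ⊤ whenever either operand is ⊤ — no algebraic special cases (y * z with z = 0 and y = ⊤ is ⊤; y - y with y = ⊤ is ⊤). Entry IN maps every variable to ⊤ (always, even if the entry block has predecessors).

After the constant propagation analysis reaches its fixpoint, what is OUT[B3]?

Answer: {a: 16, b: ⊤, c: ⊤, d: ⊤, e: 5, f: 4}

Derivation:
Converged values:
  B0:  IN=(all ⊤)  OUT={a:-3, e:5; rest ⊤}
  B1:  IN={e:5; rest ⊤}  OUT={e:5, f:4; rest ⊤}
  B2:  IN={e:5, f:4; rest ⊤}  OUT={e:5, f:4; rest ⊤}
  B3:  IN={e:5, f:4; rest ⊤}  OUT={a:16, e:5, f:4; rest ⊤}
  B4:  IN=(all ⊤)  OUT={c:4; rest ⊤}
  B5:  IN={c:4; rest ⊤}  OUT={c:4, d:2, e:3; rest ⊤}
  B6:  IN={c:4, d:2, e:3; rest ⊤}  OUT={c:4, d:2, e:3; rest ⊤}
  B7:  IN={c:4, d:2, e:3; rest ⊤}  OUT={c:4, d:2, e:4, f:16; rest ⊤}
  B8:  IN={c:4, d:2, e:4, f:16; rest ⊤}  OUT={c:4, d:1, e:-4, f:16; rest ⊤}
  B9:  IN={c:4; rest ⊤}  OUT={c:4, d:4; rest ⊤}

Merge at B3: IN[B3] = OUT[B2] = {a: ⊤, b: ⊤, c: ⊤, d: ⊤, e: 5, f: 4}
Applying B3's transfer function to that IN value gives OUT[B3] (row B3 above).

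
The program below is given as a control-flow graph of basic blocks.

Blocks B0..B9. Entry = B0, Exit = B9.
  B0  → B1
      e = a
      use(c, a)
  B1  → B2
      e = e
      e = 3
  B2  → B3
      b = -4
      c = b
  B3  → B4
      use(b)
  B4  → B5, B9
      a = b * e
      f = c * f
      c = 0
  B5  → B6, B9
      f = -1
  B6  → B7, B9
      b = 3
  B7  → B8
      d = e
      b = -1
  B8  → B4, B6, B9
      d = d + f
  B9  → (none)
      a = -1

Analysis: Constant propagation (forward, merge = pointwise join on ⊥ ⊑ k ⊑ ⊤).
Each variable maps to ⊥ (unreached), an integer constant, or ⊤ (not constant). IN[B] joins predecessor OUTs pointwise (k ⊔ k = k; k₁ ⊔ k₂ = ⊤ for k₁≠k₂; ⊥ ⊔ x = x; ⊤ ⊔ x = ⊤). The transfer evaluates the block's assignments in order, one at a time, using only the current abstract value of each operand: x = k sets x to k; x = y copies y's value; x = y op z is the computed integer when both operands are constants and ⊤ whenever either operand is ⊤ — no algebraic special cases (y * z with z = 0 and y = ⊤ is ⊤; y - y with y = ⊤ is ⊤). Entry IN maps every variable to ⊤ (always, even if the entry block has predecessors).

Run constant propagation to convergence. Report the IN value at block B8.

Answer: {a: ⊤, b: -1, c: 0, d: 3, e: 3, f: -1}

Derivation:
Per-block solution:
  B0:   IN=(all ⊤)   OUT=(all ⊤)
  B1:   IN=(all ⊤)   OUT={e:3; rest ⊤}
  B2:   IN={e:3; rest ⊤}   OUT={b:-4, c:-4, e:3; rest ⊤}
  B3:   IN={b:-4, c:-4, e:3; rest ⊤}   OUT={b:-4, c:-4, e:3; rest ⊤}
  B4:   IN={e:3; rest ⊤}   OUT={c:0, e:3; rest ⊤}
  B5:   IN={c:0, e:3; rest ⊤}   OUT={c:0, e:3, f:-1; rest ⊤}
  B6:   IN={c:0, e:3, f:-1; rest ⊤}   OUT={b:3, c:0, e:3, f:-1; rest ⊤}
  B7:   IN={b:3, c:0, e:3, f:-1; rest ⊤}   OUT={b:-1, c:0, d:3, e:3, f:-1; rest ⊤}
  B8:   IN={b:-1, c:0, d:3, e:3, f:-1; rest ⊤}   OUT={b:-1, c:0, d:2, e:3, f:-1; rest ⊤}
  B9:   IN={c:0, e:3; rest ⊤}   OUT={a:-1, c:0, e:3; rest ⊤}

Merge at B8: IN[B8] = OUT[B7] = {a: ⊤, b: -1, c: 0, d: 3, e: 3, f: -1}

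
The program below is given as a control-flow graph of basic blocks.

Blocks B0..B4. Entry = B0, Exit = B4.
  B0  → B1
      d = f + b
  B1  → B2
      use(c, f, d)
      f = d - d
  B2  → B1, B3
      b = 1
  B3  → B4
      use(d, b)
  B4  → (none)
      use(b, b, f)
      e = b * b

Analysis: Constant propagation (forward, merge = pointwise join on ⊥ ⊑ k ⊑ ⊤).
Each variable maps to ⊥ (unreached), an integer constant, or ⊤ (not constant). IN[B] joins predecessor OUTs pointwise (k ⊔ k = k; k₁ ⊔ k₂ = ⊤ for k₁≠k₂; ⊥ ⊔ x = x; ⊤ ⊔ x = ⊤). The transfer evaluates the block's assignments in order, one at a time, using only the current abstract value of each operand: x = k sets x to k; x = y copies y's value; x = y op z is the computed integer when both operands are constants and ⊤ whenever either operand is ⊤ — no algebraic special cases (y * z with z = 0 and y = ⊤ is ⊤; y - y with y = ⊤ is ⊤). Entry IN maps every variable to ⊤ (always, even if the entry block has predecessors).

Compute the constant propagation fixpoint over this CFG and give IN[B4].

Answer: {a: ⊤, b: 1, c: ⊤, d: ⊤, e: ⊤, f: ⊤}

Derivation:
Per-block solution:
  B0:  IN=(all ⊤)  OUT=(all ⊤)
  B1:  IN=(all ⊤)  OUT=(all ⊤)
  B2:  IN=(all ⊤)  OUT={b:1; rest ⊤}
  B3:  IN={b:1; rest ⊤}  OUT={b:1; rest ⊤}
  B4:  IN={b:1; rest ⊤}  OUT={b:1, e:1; rest ⊤}

Merge at B4: IN[B4] = OUT[B3] = {a: ⊤, b: 1, c: ⊤, d: ⊤, e: ⊤, f: ⊤}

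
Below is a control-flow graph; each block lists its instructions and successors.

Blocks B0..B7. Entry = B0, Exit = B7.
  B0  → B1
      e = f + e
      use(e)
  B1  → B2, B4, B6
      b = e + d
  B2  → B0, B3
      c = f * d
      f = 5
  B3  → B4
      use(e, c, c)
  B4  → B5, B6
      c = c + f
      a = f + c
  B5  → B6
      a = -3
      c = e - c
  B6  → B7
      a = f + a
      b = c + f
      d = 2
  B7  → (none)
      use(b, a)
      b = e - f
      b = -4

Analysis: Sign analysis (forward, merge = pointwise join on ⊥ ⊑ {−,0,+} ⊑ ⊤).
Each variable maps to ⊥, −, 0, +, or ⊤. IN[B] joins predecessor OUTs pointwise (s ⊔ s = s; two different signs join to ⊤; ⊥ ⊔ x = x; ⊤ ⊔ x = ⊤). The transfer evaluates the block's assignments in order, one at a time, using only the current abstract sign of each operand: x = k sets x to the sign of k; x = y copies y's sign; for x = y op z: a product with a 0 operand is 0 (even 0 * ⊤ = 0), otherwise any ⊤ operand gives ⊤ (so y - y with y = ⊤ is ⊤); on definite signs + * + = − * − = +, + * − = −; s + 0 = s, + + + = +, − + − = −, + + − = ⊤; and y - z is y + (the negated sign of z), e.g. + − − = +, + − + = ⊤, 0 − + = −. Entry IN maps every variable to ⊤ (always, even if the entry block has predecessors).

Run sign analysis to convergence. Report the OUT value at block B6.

Answer: {a: ⊤, b: ⊤, c: ⊤, d: +, e: ⊤, f: ⊤}

Derivation:
Per-block solution:
  B0:   IN=(all ⊤)   OUT=(all ⊤)
  B1:   IN=(all ⊤)   OUT=(all ⊤)
  B2:   IN=(all ⊤)   OUT={f:+; rest ⊤}
  B3:   IN={f:+; rest ⊤}   OUT={f:+; rest ⊤}
  B4:   IN=(all ⊤)   OUT=(all ⊤)
  B5:   IN=(all ⊤)   OUT={a:-; rest ⊤}
  B6:   IN=(all ⊤)   OUT={d:+; rest ⊤}
  B7:   IN={d:+; rest ⊤}   OUT={b:-, d:+; rest ⊤}

Merge at B6: IN[B6] = OUT[B1] ⊔ OUT[B4] ⊔ OUT[B5] = {a: ⊤, b: ⊤, c: ⊤, d: ⊤, e: ⊤, f: ⊤}
Applying B6's transfer function to that IN value gives OUT[B6] (row B6 above).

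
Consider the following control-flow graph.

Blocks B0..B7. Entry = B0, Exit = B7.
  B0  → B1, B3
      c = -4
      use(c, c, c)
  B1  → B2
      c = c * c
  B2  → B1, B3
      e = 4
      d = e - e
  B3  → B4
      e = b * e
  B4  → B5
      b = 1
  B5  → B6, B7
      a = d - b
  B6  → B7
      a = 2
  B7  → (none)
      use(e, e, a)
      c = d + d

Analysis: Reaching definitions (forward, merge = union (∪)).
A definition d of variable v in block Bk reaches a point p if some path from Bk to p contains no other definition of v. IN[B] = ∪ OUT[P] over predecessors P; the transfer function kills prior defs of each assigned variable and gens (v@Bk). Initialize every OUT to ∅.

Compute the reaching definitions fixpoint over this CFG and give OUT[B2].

Converged values:
  B0: | IN={} | OUT={c@B0}
  B1: | IN={c@B0, c@B1, d@B2, e@B2} | OUT={c@B1, d@B2, e@B2}
  B2: | IN={c@B1, d@B2, e@B2} | OUT={c@B1, d@B2, e@B2}
  B3: | IN={c@B0, c@B1, d@B2, e@B2} | OUT={c@B0, c@B1, d@B2, e@B3}
  B4: | IN={c@B0, c@B1, d@B2, e@B3} | OUT={b@B4, c@B0, c@B1, d@B2, e@B3}
  B5: | IN={b@B4, c@B0, c@B1, d@B2, e@B3} | OUT={a@B5, b@B4, c@B0, c@B1, d@B2, e@B3}
  B6: | IN={a@B5, b@B4, c@B0, c@B1, d@B2, e@B3} | OUT={a@B6, b@B4, c@B0, c@B1, d@B2, e@B3}
  B7: | IN={a@B5, a@B6, b@B4, c@B0, c@B1, d@B2, e@B3} | OUT={a@B5, a@B6, b@B4, c@B7, d@B2, e@B3}

Merge at B2: IN[B2] = OUT[B1] = {c@B1, d@B2, e@B2}
Applying B2's transfer function to that IN value gives OUT[B2] (row B2 above).

Answer: {c@B1, d@B2, e@B2}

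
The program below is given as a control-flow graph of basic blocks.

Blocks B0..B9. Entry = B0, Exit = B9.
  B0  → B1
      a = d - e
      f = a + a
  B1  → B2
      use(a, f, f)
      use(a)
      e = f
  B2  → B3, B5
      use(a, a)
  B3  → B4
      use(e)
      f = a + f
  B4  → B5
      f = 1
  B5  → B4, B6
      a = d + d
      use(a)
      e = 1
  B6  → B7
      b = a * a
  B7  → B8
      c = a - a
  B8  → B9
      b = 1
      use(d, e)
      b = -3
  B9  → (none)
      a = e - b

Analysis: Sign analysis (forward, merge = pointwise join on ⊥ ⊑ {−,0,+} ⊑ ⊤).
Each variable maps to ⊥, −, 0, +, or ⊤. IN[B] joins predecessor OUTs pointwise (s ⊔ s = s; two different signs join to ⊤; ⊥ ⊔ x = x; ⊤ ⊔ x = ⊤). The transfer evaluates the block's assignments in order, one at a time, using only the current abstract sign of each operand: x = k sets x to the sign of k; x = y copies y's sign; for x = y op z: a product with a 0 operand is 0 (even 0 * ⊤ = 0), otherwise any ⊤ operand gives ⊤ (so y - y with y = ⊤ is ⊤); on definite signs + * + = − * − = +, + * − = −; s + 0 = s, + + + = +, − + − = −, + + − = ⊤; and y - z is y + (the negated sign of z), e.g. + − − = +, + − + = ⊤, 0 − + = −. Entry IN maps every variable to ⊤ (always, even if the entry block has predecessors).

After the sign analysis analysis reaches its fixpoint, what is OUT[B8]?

Answer: {a: ⊤, b: -, c: ⊤, d: ⊤, e: +, f: ⊤}

Derivation:
Per-block solution:
  B0:  IN=(all ⊤)  OUT=(all ⊤)
  B1:  IN=(all ⊤)  OUT=(all ⊤)
  B2:  IN=(all ⊤)  OUT=(all ⊤)
  B3:  IN=(all ⊤)  OUT=(all ⊤)
  B4:  IN=(all ⊤)  OUT={f:+; rest ⊤}
  B5:  IN=(all ⊤)  OUT={e:+; rest ⊤}
  B6:  IN={e:+; rest ⊤}  OUT={e:+; rest ⊤}
  B7:  IN={e:+; rest ⊤}  OUT={e:+; rest ⊤}
  B8:  IN={e:+; rest ⊤}  OUT={b:-, e:+; rest ⊤}
  B9:  IN={b:-, e:+; rest ⊤}  OUT={a:+, b:-, e:+; rest ⊤}

Merge at B8: IN[B8] = OUT[B7] = {a: ⊤, b: ⊤, c: ⊤, d: ⊤, e: +, f: ⊤}
Applying B8's transfer function to that IN value gives OUT[B8] (row B8 above).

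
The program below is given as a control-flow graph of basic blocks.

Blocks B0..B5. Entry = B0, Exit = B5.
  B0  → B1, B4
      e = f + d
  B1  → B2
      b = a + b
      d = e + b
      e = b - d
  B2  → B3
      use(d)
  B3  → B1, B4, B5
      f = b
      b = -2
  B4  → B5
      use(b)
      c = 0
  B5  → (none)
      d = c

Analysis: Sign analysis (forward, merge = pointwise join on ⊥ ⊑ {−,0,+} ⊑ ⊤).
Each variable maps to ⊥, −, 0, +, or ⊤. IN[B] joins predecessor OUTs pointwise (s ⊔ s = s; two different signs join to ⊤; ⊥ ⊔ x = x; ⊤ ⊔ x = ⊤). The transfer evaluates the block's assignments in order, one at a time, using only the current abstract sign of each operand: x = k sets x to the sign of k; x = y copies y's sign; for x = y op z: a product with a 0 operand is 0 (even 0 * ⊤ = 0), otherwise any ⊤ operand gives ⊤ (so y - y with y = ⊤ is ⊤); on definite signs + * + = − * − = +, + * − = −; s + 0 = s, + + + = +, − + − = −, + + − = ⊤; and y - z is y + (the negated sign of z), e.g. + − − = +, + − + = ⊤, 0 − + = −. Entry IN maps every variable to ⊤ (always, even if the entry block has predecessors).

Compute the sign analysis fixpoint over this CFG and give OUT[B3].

Answer: {a: ⊤, b: -, c: ⊤, d: ⊤, e: ⊤, f: ⊤}

Trace:
Converged values:
  B0:  IN=(all ⊤)  OUT=(all ⊤)
  B1:  IN=(all ⊤)  OUT=(all ⊤)
  B2:  IN=(all ⊤)  OUT=(all ⊤)
  B3:  IN=(all ⊤)  OUT={b:-; rest ⊤}
  B4:  IN=(all ⊤)  OUT={c:0; rest ⊤}
  B5:  IN=(all ⊤)  OUT=(all ⊤)

Merge at B3: IN[B3] = OUT[B2] = {a: ⊤, b: ⊤, c: ⊤, d: ⊤, e: ⊤, f: ⊤}
Applying B3's transfer function to that IN value gives OUT[B3] (row B3 above).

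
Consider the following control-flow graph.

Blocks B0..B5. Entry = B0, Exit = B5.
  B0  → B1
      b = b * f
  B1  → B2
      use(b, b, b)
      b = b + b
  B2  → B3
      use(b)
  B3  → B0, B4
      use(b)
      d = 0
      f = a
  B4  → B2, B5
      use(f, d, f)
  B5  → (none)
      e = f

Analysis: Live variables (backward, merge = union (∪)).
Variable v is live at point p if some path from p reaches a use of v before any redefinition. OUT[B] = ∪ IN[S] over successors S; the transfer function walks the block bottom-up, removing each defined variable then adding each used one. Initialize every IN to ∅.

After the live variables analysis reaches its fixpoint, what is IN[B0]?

Per-block solution:
  B0:  IN={a, b, f}  OUT={a, b}
  B1:  IN={a, b}  OUT={a, b}
  B2:  IN={a, b}  OUT={a, b}
  B3:  IN={a, b}  OUT={a, b, d, f}
  B4:  IN={a, b, d, f}  OUT={a, b, f}
  B5:  IN={f}  OUT={}

Merge at B0: OUT[B0] = IN[B1] = {a, b}
Applying B0's transfer function to that OUT value gives IN[B0] (row B0 above).

Answer: {a, b, f}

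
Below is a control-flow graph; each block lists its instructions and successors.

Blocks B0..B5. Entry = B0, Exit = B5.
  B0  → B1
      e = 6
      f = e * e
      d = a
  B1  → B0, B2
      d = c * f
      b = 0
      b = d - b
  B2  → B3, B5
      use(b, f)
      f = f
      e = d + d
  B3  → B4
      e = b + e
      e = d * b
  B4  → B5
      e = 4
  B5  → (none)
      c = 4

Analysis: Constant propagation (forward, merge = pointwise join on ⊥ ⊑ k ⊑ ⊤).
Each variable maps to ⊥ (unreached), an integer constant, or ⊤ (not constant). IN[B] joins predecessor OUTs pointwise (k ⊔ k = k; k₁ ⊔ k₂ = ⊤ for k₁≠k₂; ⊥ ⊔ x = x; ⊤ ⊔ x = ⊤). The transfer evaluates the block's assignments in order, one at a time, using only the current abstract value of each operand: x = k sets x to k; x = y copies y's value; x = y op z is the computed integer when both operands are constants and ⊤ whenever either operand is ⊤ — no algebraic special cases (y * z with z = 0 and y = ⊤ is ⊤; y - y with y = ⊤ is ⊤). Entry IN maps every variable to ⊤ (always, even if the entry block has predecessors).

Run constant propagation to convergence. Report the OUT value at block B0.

Answer: {a: ⊤, b: ⊤, c: ⊤, d: ⊤, e: 6, f: 36}

Trace:
Converged values:
  B0:   IN=(all ⊤)   OUT={e:6, f:36; rest ⊤}
  B1:   IN={e:6, f:36; rest ⊤}   OUT={e:6, f:36; rest ⊤}
  B2:   IN={e:6, f:36; rest ⊤}   OUT={f:36; rest ⊤}
  B3:   IN={f:36; rest ⊤}   OUT={f:36; rest ⊤}
  B4:   IN={f:36; rest ⊤}   OUT={e:4, f:36; rest ⊤}
  B5:   IN={f:36; rest ⊤}   OUT={c:4, f:36; rest ⊤}

Merge at B0 (entry node, so the boundary value (all ⊤) is joined with the incoming edge(s)): IN[B0] = (all ⊤) ⊔ OUT[B1] = {a: ⊤, b: ⊤, c: ⊤, d: ⊤, e: ⊤, f: ⊤}
Applying B0's transfer function to that IN value gives OUT[B0] (row B0 above).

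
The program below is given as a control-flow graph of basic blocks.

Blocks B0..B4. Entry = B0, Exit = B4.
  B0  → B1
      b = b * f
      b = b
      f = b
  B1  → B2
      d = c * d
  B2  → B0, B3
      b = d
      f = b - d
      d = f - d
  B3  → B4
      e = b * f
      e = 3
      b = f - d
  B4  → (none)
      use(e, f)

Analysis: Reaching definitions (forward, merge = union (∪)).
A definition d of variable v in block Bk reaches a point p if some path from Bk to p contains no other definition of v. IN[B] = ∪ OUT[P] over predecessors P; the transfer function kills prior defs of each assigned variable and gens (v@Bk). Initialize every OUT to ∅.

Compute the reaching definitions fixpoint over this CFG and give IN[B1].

Answer: {b@B0, d@B2, f@B0}

Trace:
Fixpoint table:
  B0:   IN={b@B2, d@B2, f@B2}   OUT={b@B0, d@B2, f@B0}
  B1:   IN={b@B0, d@B2, f@B0}   OUT={b@B0, d@B1, f@B0}
  B2:   IN={b@B0, d@B1, f@B0}   OUT={b@B2, d@B2, f@B2}
  B3:   IN={b@B2, d@B2, f@B2}   OUT={b@B3, d@B2, e@B3, f@B2}
  B4:   IN={b@B3, d@B2, e@B3, f@B2}   OUT={b@B3, d@B2, e@B3, f@B2}

Merge at B1: IN[B1] = OUT[B0] = {b@B0, d@B2, f@B0}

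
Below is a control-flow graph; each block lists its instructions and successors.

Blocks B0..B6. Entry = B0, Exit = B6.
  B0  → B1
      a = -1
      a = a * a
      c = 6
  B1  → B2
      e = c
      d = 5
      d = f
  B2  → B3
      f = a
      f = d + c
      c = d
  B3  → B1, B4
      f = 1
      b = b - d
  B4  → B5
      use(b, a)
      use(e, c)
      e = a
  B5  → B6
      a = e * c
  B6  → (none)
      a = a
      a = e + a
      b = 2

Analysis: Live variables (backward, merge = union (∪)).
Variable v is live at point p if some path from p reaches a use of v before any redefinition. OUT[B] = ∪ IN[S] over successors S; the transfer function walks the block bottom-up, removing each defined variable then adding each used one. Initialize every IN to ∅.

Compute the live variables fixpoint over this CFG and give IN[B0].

Answer: {b, f}

Derivation:
Per-block solution:
  B0:  IN={b, f}  OUT={a, b, c, f}
  B1:  IN={a, b, c, f}  OUT={a, b, c, d, e}
  B2:  IN={a, b, c, d, e}  OUT={a, b, c, d, e}
  B3:  IN={a, b, c, d, e}  OUT={a, b, c, e, f}
  B4:  IN={a, b, c, e}  OUT={c, e}
  B5:  IN={c, e}  OUT={a, e}
  B6:  IN={a, e}  OUT={}

Merge at B0: OUT[B0] = IN[B1] = {a, b, c, f}
Applying B0's transfer function to that OUT value gives IN[B0] (row B0 above).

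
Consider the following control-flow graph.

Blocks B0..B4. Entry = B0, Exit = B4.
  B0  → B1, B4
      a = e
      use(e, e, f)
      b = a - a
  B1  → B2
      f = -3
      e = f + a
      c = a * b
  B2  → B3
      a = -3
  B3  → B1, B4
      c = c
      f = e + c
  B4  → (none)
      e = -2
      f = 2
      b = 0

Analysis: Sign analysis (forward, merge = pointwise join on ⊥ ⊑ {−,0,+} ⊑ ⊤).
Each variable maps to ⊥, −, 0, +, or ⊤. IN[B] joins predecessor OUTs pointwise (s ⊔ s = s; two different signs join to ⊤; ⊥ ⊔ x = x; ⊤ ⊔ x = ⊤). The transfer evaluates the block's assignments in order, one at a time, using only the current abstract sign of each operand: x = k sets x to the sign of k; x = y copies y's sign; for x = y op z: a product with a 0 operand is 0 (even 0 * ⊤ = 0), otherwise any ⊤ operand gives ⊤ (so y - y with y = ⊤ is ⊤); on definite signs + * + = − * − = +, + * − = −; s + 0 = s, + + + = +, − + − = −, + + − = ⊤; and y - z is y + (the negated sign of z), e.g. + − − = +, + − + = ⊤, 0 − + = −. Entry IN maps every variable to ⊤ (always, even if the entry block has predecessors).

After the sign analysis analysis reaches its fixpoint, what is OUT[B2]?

Answer: {a: -, b: ⊤, c: ⊤, d: ⊤, e: ⊤, f: -}

Trace:
Fixpoint table:
  B0:   IN=(all ⊤)   OUT=(all ⊤)
  B1:   IN=(all ⊤)   OUT={f:-; rest ⊤}
  B2:   IN={f:-; rest ⊤}   OUT={a:-, f:-; rest ⊤}
  B3:   IN={a:-, f:-; rest ⊤}   OUT={a:-; rest ⊤}
  B4:   IN=(all ⊤)   OUT={b:0, e:-, f:+; rest ⊤}

Merge at B2: IN[B2] = OUT[B1] = {a: ⊤, b: ⊤, c: ⊤, d: ⊤, e: ⊤, f: -}
Applying B2's transfer function to that IN value gives OUT[B2] (row B2 above).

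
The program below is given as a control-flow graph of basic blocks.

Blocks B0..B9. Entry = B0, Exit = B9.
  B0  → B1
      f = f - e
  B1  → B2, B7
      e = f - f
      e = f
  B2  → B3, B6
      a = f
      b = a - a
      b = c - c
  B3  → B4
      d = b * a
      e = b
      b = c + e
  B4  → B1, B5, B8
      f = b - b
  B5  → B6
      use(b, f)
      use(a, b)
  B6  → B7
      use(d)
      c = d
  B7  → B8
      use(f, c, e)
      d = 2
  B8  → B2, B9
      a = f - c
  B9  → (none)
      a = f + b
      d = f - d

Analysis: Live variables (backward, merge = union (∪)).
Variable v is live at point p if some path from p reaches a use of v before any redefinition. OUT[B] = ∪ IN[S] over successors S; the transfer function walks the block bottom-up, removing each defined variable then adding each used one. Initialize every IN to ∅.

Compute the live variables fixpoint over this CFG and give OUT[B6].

Per-block solution:
  B0:   IN={b, c, d, e, f}   OUT={b, c, d, f}
  B1:   IN={b, c, d, f}   OUT={b, c, d, e, f}
  B2:   IN={c, d, e, f}   OUT={a, b, c, d, e, f}
  B3:   IN={a, b, c}   OUT={a, b, c, d, e}
  B4:   IN={a, b, c, d, e}   OUT={a, b, c, d, e, f}
  B5:   IN={a, b, d, e, f}   OUT={b, d, e, f}
  B6:   IN={b, d, e, f}   OUT={b, c, e, f}
  B7:   IN={b, c, e, f}   OUT={b, c, d, e, f}
  B8:   IN={b, c, d, e, f}   OUT={b, c, d, e, f}
  B9:   IN={b, d, f}   OUT={}

Merge at B6: OUT[B6] = IN[B7] = {b, c, e, f}

Answer: {b, c, e, f}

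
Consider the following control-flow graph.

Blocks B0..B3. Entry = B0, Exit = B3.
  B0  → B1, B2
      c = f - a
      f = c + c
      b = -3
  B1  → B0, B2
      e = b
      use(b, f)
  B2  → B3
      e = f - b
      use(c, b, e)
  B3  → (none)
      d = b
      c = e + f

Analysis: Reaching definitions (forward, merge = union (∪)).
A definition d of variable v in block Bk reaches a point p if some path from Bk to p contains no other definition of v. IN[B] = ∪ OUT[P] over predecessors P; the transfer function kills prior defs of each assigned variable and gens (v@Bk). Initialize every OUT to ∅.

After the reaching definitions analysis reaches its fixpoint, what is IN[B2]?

Converged values:
  B0:   IN={b@B0, c@B0, e@B1, f@B0}   OUT={b@B0, c@B0, e@B1, f@B0}
  B1:   IN={b@B0, c@B0, e@B1, f@B0}   OUT={b@B0, c@B0, e@B1, f@B0}
  B2:   IN={b@B0, c@B0, e@B1, f@B0}   OUT={b@B0, c@B0, e@B2, f@B0}
  B3:   IN={b@B0, c@B0, e@B2, f@B0}   OUT={b@B0, c@B3, d@B3, e@B2, f@B0}

Merge at B2: IN[B2] = OUT[B0] ⊔ OUT[B1] = {b@B0, c@B0, e@B1, f@B0}

Answer: {b@B0, c@B0, e@B1, f@B0}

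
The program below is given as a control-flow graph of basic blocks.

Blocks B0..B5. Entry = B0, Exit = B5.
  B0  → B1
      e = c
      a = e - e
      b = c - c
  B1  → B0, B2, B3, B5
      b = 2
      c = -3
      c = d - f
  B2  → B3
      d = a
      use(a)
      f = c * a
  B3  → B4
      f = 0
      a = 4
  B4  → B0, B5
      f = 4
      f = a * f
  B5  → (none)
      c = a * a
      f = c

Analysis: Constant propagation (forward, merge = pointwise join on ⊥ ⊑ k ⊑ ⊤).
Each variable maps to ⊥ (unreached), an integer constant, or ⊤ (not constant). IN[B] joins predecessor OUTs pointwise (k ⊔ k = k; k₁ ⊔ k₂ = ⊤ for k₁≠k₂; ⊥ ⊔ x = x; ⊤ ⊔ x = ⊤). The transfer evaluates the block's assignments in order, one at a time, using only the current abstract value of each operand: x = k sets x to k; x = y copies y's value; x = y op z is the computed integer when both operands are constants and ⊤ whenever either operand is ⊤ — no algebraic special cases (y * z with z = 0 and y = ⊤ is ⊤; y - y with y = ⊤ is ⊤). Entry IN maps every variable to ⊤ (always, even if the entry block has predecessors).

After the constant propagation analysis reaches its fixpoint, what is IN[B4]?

Per-block solution:
  B0: | IN=(all ⊤) | OUT=(all ⊤)
  B1: | IN=(all ⊤) | OUT={b:2; rest ⊤}
  B2: | IN={b:2; rest ⊤} | OUT={b:2; rest ⊤}
  B3: | IN={b:2; rest ⊤} | OUT={a:4, b:2, f:0; rest ⊤}
  B4: | IN={a:4, b:2, f:0; rest ⊤} | OUT={a:4, b:2, f:16; rest ⊤}
  B5: | IN={b:2; rest ⊤} | OUT={b:2; rest ⊤}

Merge at B4: IN[B4] = OUT[B3] = {a: 4, b: 2, c: ⊤, d: ⊤, e: ⊤, f: 0}

Answer: {a: 4, b: 2, c: ⊤, d: ⊤, e: ⊤, f: 0}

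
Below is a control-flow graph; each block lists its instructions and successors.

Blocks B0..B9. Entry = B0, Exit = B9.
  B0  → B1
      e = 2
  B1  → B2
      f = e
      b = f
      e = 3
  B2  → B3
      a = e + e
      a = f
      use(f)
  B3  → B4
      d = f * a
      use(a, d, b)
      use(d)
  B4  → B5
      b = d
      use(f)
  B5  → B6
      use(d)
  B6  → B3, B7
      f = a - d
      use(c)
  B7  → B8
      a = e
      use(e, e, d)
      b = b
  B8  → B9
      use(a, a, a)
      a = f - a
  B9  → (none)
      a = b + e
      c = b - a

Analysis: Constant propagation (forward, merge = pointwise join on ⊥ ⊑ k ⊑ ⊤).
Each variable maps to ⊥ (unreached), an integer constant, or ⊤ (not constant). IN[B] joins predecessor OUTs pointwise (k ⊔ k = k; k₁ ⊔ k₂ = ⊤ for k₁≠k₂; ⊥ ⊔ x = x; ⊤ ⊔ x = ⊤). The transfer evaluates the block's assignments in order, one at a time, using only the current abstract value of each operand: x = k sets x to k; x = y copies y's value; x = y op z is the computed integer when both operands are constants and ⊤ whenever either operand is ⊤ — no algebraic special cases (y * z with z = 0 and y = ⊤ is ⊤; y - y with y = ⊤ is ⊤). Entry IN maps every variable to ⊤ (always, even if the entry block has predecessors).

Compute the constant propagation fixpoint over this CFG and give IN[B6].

Fixpoint table:
  B0:   IN=(all ⊤)   OUT={e:2; rest ⊤}
  B1:   IN={e:2; rest ⊤}   OUT={b:2, e:3, f:2; rest ⊤}
  B2:   IN={b:2, e:3, f:2; rest ⊤}   OUT={a:2, b:2, e:3, f:2; rest ⊤}
  B3:   IN={a:2, e:3; rest ⊤}   OUT={a:2, e:3; rest ⊤}
  B4:   IN={a:2, e:3; rest ⊤}   OUT={a:2, e:3; rest ⊤}
  B5:   IN={a:2, e:3; rest ⊤}   OUT={a:2, e:3; rest ⊤}
  B6:   IN={a:2, e:3; rest ⊤}   OUT={a:2, e:3; rest ⊤}
  B7:   IN={a:2, e:3; rest ⊤}   OUT={a:3, e:3; rest ⊤}
  B8:   IN={a:3, e:3; rest ⊤}   OUT={e:3; rest ⊤}
  B9:   IN={e:3; rest ⊤}   OUT={e:3; rest ⊤}

Merge at B6: IN[B6] = OUT[B5] = {a: 2, b: ⊤, c: ⊤, d: ⊤, e: 3, f: ⊤}

Answer: {a: 2, b: ⊤, c: ⊤, d: ⊤, e: 3, f: ⊤}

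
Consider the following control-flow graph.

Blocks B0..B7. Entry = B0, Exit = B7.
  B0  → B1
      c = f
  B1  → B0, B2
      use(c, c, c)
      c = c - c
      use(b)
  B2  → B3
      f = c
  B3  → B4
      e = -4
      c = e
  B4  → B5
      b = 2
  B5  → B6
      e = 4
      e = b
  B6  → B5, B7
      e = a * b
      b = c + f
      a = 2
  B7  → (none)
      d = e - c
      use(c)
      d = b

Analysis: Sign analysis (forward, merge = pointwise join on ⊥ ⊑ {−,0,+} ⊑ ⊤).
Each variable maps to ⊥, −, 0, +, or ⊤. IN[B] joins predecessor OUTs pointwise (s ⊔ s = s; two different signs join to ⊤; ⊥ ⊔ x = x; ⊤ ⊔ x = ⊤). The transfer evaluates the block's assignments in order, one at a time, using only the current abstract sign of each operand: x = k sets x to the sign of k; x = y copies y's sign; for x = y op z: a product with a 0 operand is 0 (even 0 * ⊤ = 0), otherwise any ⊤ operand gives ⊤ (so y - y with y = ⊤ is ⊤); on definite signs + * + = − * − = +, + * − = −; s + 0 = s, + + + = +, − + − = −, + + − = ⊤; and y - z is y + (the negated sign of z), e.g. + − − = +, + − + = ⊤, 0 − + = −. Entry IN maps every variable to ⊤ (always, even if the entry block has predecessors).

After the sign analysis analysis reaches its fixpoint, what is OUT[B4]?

Fixpoint table:
  B0: | IN=(all ⊤) | OUT=(all ⊤)
  B1: | IN=(all ⊤) | OUT=(all ⊤)
  B2: | IN=(all ⊤) | OUT=(all ⊤)
  B3: | IN=(all ⊤) | OUT={c:-, e:-; rest ⊤}
  B4: | IN={c:-, e:-; rest ⊤} | OUT={b:+, c:-, e:-; rest ⊤}
  B5: | IN={c:-; rest ⊤} | OUT={c:-; rest ⊤}
  B6: | IN={c:-; rest ⊤} | OUT={a:+, c:-; rest ⊤}
  B7: | IN={a:+, c:-; rest ⊤} | OUT={a:+, c:-; rest ⊤}

Merge at B4: IN[B4] = OUT[B3] = {a: ⊤, b: ⊤, c: -, d: ⊤, e: -, f: ⊤}
Applying B4's transfer function to that IN value gives OUT[B4] (row B4 above).

Answer: {a: ⊤, b: +, c: -, d: ⊤, e: -, f: ⊤}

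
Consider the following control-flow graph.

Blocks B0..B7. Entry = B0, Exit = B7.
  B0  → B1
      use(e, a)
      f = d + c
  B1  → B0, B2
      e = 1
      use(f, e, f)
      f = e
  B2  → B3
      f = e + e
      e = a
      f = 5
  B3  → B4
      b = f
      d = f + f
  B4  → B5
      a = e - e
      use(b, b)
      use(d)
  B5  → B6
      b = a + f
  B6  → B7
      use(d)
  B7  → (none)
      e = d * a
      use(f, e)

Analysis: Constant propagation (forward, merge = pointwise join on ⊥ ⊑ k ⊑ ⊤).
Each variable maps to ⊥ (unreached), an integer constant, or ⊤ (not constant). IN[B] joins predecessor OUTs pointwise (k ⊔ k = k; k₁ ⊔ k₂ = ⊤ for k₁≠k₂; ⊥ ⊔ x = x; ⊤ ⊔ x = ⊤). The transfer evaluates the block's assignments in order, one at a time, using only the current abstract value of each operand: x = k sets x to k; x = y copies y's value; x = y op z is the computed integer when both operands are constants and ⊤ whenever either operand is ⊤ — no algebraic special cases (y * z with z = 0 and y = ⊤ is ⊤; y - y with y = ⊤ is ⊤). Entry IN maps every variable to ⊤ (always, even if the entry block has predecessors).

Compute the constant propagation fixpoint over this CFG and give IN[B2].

Per-block solution:
  B0: | IN=(all ⊤) | OUT=(all ⊤)
  B1: | IN=(all ⊤) | OUT={e:1, f:1; rest ⊤}
  B2: | IN={e:1, f:1; rest ⊤} | OUT={f:5; rest ⊤}
  B3: | IN={f:5; rest ⊤} | OUT={b:5, d:10, f:5; rest ⊤}
  B4: | IN={b:5, d:10, f:5; rest ⊤} | OUT={b:5, d:10, f:5; rest ⊤}
  B5: | IN={b:5, d:10, f:5; rest ⊤} | OUT={d:10, f:5; rest ⊤}
  B6: | IN={d:10, f:5; rest ⊤} | OUT={d:10, f:5; rest ⊤}
  B7: | IN={d:10, f:5; rest ⊤} | OUT={d:10, f:5; rest ⊤}

Merge at B2: IN[B2] = OUT[B1] = {a: ⊤, b: ⊤, c: ⊤, d: ⊤, e: 1, f: 1}

Answer: {a: ⊤, b: ⊤, c: ⊤, d: ⊤, e: 1, f: 1}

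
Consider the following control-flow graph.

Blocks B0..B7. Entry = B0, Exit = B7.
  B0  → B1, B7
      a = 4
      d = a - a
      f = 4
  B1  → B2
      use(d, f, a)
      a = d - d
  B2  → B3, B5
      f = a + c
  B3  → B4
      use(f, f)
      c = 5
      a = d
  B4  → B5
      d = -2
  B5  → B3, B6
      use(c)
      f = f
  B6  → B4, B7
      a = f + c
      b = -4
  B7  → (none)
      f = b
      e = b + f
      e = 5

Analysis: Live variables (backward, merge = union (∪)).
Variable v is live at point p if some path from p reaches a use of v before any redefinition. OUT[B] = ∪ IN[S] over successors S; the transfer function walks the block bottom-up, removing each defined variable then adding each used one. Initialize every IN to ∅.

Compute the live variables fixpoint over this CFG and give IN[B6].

Per-block solution:
  B0:   IN={b, c}   OUT={a, b, c, d, f}
  B1:   IN={a, c, d, f}   OUT={a, c, d}
  B2:   IN={a, c, d}   OUT={c, d, f}
  B3:   IN={d, f}   OUT={c, f}
  B4:   IN={c, f}   OUT={c, d, f}
  B5:   IN={c, d, f}   OUT={c, d, f}
  B6:   IN={c, f}   OUT={b, c, f}
  B7:   IN={b}   OUT={}

Merge at B6: OUT[B6] = IN[B4] ⊔ IN[B7] = {b, c, f}
Applying B6's transfer function to that OUT value gives IN[B6] (row B6 above).

Answer: {c, f}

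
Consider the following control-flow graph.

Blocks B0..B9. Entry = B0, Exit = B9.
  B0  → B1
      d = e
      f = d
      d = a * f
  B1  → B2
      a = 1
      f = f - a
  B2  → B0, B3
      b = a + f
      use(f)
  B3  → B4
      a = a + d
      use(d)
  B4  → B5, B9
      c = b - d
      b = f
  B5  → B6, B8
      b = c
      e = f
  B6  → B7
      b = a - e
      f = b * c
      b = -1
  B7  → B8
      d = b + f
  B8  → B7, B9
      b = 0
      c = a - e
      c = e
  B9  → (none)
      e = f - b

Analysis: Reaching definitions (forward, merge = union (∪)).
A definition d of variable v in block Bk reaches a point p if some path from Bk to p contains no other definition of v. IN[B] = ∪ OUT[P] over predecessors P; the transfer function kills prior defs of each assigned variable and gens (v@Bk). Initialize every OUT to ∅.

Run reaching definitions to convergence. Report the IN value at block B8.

Answer: {a@B3, b@B5, b@B6, b@B8, c@B4, c@B8, d@B0, d@B7, e@B5, f@B1, f@B6}

Trace:
Per-block solution:
  B0:  IN={a@B1, b@B2, d@B0, f@B1}  OUT={a@B1, b@B2, d@B0, f@B0}
  B1:  IN={a@B1, b@B2, d@B0, f@B0}  OUT={a@B1, b@B2, d@B0, f@B1}
  B2:  IN={a@B1, b@B2, d@B0, f@B1}  OUT={a@B1, b@B2, d@B0, f@B1}
  B3:  IN={a@B1, b@B2, d@B0, f@B1}  OUT={a@B3, b@B2, d@B0, f@B1}
  B4:  IN={a@B3, b@B2, d@B0, f@B1}  OUT={a@B3, b@B4, c@B4, d@B0, f@B1}
  B5:  IN={a@B3, b@B4, c@B4, d@B0, f@B1}  OUT={a@B3, b@B5, c@B4, d@B0, e@B5, f@B1}
  B6:  IN={a@B3, b@B5, c@B4, d@B0, e@B5, f@B1}  OUT={a@B3, b@B6, c@B4, d@B0, e@B5, f@B6}
  B7:  IN={a@B3, b@B6, b@B8, c@B4, c@B8, d@B0, d@B7, e@B5, f@B1, f@B6}  OUT={a@B3, b@B6, b@B8, c@B4, c@B8, d@B7, e@B5, f@B1, f@B6}
  B8:  IN={a@B3, b@B5, b@B6, b@B8, c@B4, c@B8, d@B0, d@B7, e@B5, f@B1, f@B6}  OUT={a@B3, b@B8, c@B8, d@B0, d@B7, e@B5, f@B1, f@B6}
  B9:  IN={a@B3, b@B4, b@B8, c@B4, c@B8, d@B0, d@B7, e@B5, f@B1, f@B6}  OUT={a@B3, b@B4, b@B8, c@B4, c@B8, d@B0, d@B7, e@B9, f@B1, f@B6}

Merge at B8: IN[B8] = OUT[B5] ⊔ OUT[B7] = {a@B3, b@B5, b@B6, b@B8, c@B4, c@B8, d@B0, d@B7, e@B5, f@B1, f@B6}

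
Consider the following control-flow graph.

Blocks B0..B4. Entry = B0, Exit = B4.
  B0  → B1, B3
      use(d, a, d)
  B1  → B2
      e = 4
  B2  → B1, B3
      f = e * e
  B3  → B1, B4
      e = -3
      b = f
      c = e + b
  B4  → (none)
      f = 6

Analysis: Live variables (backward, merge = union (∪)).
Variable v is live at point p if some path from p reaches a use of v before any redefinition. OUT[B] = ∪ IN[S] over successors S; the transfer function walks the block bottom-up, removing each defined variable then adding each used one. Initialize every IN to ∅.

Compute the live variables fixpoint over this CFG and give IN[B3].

Converged values:
  B0: | IN={a, d, f} | OUT={f}
  B1: | IN={} | OUT={e}
  B2: | IN={e} | OUT={f}
  B3: | IN={f} | OUT={}
  B4: | IN={} | OUT={}

Merge at B3: OUT[B3] = IN[B1] ⊔ IN[B4] = {}
Applying B3's transfer function to that OUT value gives IN[B3] (row B3 above).

Answer: {f}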